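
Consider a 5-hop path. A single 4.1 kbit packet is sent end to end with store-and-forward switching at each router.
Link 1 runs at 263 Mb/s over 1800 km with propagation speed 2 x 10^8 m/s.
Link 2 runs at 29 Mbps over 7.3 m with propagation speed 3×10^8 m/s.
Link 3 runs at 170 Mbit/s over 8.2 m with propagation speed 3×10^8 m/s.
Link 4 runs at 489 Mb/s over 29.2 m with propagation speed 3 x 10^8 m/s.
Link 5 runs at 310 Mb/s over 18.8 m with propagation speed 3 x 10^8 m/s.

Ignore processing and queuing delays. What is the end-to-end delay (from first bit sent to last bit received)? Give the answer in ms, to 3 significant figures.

L = 4100 bits.
Transmission delays (L/R per hop): 0.0155894, 0.141379, 0.0241176, 0.00838446, 0.0132258 ms; sum = 0.202697 ms.
Propagation delays (d/s per hop): 9, 2.43333e-05, 2.73333e-05, 9.73333e-05, 6.26667e-05 ms; sum = 9.00021 ms.
End-to-end = 9.20 ms.

9.20 ms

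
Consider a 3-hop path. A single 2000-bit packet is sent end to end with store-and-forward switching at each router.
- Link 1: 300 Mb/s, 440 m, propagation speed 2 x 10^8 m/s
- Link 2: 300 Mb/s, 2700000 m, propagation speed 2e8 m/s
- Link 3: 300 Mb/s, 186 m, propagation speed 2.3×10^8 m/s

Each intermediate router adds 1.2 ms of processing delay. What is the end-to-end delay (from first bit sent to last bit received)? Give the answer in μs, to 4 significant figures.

15920 μs

Transmission delay per hop = L/R = 2000/300000000 = 6.66667 μs; 3 hops → 20 μs.
Propagation delays (d/s per hop): 2.2, 13500, 0.808696 μs; sum = 13503 μs.
Processing at 2 router(s): 2 × 1.2 ms = 2400 μs.
End-to-end = 15920 μs.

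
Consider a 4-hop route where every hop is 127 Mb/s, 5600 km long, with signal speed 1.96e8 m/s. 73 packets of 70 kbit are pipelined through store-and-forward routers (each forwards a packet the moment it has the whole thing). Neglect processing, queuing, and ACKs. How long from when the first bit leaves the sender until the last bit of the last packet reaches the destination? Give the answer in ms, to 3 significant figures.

Per-hop transmission t_tx = L/R = 70000/127000000 = 0.551181 ms.
Per-hop propagation t_prop = 5600000/196000000 = 28.5714 ms.
Pipeline fill: first packet needs 4·t_tx to clear all hops; remaining 72 packets each add one t_tx.
Total = (4+73-1)·t_tx + 4·t_prop = 76·0.551181 + 4·28.5714 = 156 ms.

156 ms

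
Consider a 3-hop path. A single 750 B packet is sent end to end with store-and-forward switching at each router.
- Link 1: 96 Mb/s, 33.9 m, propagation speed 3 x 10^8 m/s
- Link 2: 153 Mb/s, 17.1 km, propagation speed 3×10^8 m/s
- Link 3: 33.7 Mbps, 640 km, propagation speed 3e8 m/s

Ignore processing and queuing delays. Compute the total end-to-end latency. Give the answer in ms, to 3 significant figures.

L = 750 × 8 = 6000 bits.
Transmission delays (L/R per hop): 0.0625, 0.0392157, 0.178042 ms; sum = 0.279757 ms.
Propagation delays (d/s per hop): 0.000113, 0.057, 2.13333 ms; sum = 2.19045 ms.
End-to-end = 2.47 ms.

2.47 ms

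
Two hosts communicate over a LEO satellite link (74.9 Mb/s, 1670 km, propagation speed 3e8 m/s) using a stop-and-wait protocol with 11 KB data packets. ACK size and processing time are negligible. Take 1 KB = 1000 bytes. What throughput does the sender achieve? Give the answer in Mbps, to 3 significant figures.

7.15 Mbps

t_tx = L/R = 88000/74900000 = 0.0011749 s.
t_prop = 1670000/300000000 = 0.00556667 s; RTT = 0.0111333 s.
Cycle = t_tx + RTT = 0.0123082 s.
Throughput = L / cycle = 88000 / 0.0123082 = 7.15 Mbps.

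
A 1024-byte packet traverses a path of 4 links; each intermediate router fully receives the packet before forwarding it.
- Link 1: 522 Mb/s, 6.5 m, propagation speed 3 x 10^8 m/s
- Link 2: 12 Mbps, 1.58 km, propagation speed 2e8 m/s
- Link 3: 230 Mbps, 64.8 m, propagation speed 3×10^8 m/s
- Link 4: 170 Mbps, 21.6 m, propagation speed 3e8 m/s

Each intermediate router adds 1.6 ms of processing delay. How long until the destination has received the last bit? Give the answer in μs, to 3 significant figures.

L = 1024 × 8 = 8192 bits.
Transmission delays (L/R per hop): 15.6935, 682.667, 35.6174, 48.1882 μs; sum = 782.166 μs.
Propagation delays (d/s per hop): 0.0216667, 7.9, 0.216, 0.072 μs; sum = 8.20967 μs.
Processing at 3 router(s): 3 × 1.6 ms = 4800 μs.
End-to-end = 5590 μs.

5590 μs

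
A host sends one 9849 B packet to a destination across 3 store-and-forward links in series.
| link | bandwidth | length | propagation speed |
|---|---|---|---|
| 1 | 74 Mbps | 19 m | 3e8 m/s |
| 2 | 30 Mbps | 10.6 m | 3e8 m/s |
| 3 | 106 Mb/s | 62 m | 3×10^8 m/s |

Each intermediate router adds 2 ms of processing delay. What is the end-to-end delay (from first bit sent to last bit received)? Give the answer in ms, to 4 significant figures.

L = 9849 × 8 = 78792 bits.
Transmission delays (L/R per hop): 1.06476, 2.6264, 0.743321 ms; sum = 4.43448 ms.
Propagation delays (d/s per hop): 6.33333e-05, 3.53333e-05, 0.000206667 ms; sum = 0.000305333 ms.
Processing at 2 router(s): 2 × 2 ms = 4 ms.
End-to-end = 8.435 ms.

8.435 ms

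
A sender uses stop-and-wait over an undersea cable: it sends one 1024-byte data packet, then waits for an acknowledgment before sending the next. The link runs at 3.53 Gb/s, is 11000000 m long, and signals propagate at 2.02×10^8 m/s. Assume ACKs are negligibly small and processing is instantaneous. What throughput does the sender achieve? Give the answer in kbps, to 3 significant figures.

t_tx = L/R = 8192/3530000000 = 2.32068e-06 s.
t_prop = 11000000/202000000 = 0.0544554 s; RTT = 0.108911 s.
Cycle = t_tx + RTT = 0.108913 s.
Throughput = L / cycle = 8192 / 0.108913 = 75.2 kbps.

75.2 kbps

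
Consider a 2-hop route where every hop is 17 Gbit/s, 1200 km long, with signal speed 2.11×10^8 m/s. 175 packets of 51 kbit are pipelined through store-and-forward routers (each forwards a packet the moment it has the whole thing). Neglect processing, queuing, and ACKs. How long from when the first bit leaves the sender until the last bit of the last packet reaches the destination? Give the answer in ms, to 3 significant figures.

11.9 ms

Per-hop transmission t_tx = L/R = 51000/17000000000 = 0.003 ms.
Per-hop propagation t_prop = 1200000/211000000 = 5.6872 ms.
Pipeline fill: first packet needs 2·t_tx to clear all hops; remaining 174 packets each add one t_tx.
Total = (2+175-1)·t_tx + 2·t_prop = 176·0.003 + 2·5.6872 = 11.9 ms.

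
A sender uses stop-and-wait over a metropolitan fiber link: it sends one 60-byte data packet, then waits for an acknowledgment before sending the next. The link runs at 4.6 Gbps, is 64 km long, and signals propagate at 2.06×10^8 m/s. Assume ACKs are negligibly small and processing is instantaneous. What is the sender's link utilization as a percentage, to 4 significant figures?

t_tx = L/R = 480/4600000000 = 1.04348e-07 s.
t_prop = 64000/206000000 = 0.00031068 s; RTT = 0.000621359 s.
Cycle = t_tx + RTT = 0.000621464 s.
Utilization = t_tx / cycle = 1.04348e-07/0.000621464 = 0.01679 %.

0.01679 %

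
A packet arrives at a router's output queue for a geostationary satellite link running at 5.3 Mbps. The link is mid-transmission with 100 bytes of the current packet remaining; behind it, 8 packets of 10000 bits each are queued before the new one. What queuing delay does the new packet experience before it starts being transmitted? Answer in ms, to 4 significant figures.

Each queued packet: L/R = 10000/5300000 = 1.88679 ms.
8 queued → 15.0943 ms.
Plus remaining 800 bits of current packet: 0.150943 ms.
Queuing delay = 15.25 ms.

15.25 ms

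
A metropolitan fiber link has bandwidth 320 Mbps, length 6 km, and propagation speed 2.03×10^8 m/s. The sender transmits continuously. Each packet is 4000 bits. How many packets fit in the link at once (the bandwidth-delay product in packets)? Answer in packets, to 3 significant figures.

Propagation delay = 6000 / 2.03e+08 = 2.95567e-05 s.
BDP = R × t_prop = 320000000 × 2.95567e-05 = 9458.13 bits.
In packets of 4000 bits: 2.36 packets.

2.36 packets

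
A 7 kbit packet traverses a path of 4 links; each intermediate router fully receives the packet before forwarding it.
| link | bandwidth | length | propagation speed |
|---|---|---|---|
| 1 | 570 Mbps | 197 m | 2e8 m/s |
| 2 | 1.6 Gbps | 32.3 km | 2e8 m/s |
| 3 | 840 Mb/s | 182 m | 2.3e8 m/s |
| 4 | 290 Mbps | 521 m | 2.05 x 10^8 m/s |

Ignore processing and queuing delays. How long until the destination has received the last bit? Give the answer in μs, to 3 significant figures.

215 μs

L = 7000 bits.
Transmission delays (L/R per hop): 12.2807, 4.375, 8.33333, 24.1379 μs; sum = 49.127 μs.
Propagation delays (d/s per hop): 0.985, 161.5, 0.791304, 2.54146 μs; sum = 165.818 μs.
End-to-end = 215 μs.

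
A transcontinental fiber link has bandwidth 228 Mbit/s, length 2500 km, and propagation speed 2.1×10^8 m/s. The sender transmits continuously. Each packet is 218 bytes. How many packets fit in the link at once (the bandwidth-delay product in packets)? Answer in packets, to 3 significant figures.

Propagation delay = 2500000 / 210000000 = 0.0119048 s.
BDP = R × t_prop = 228000000 × 0.0119048 = 2714290 bits.
In packets of 1744 bits: 1560 packets.

1560 packets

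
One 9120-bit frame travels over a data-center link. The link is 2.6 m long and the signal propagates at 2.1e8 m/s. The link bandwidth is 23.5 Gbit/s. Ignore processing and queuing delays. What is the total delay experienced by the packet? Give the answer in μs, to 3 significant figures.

Transmission delay = L/R = 9120 / 23500000000 = 0.388085 μs.
Propagation delay = d/s = 2.6 m / 210000000 m/s = 0.012381 μs.
Total = 0.400 μs.

0.400 μs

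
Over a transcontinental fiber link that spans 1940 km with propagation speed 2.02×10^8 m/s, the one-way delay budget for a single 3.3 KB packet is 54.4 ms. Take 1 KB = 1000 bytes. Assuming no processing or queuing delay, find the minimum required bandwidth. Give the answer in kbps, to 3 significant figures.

L = 26400 bits.
Propagation delay = 1940000 / 202000000 = 9.60396 ms.
Transmission budget = 54.4 − 9.60396 = 44.796 ms.
R ≥ L / t_tx = 26400 bits / 0.044796 s = 589 kbps.

589 kbps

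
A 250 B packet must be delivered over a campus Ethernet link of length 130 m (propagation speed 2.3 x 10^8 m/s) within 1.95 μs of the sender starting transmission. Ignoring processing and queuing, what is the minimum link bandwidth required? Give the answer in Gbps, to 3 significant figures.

L = 2000 bits.
Propagation delay = 130 / 2.3e+08 = 0.565217 μs.
Transmission budget = 1.95 − 0.565217 = 1.38478 μs.
R ≥ L / t_tx = 2000 bits / 1.38478e-06 s = 1.44 Gbps.

1.44 Gbps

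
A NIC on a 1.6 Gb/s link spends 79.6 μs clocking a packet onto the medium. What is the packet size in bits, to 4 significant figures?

L = R × t_tx = 1600000000 b/s × 7.96e-05 s = 127360 bits.

127400 bits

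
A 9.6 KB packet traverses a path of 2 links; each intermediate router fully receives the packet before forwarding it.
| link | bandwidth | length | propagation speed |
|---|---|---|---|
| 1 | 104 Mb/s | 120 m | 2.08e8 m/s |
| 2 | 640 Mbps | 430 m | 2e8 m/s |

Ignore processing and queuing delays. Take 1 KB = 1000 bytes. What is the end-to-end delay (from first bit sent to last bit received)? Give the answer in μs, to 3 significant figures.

861 μs

L = 76800 bits.
Transmission delays (L/R per hop): 738.462, 120 μs; sum = 858.462 μs.
Propagation delays (d/s per hop): 0.576923, 2.15 μs; sum = 2.72692 μs.
End-to-end = 861 μs.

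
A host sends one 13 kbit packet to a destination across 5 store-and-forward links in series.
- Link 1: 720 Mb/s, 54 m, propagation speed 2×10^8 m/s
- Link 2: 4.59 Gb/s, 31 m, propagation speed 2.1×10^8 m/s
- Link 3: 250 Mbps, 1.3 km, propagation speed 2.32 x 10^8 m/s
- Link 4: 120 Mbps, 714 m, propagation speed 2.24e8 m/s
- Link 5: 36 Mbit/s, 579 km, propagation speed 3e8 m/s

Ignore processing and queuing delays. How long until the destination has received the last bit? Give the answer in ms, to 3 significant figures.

2.48 ms

L = 13000 bits.
Transmission delays (L/R per hop): 0.0180556, 0.00283224, 0.052, 0.108333, 0.361111 ms; sum = 0.542332 ms.
Propagation delays (d/s per hop): 0.00027, 0.000147619, 0.00560345, 0.0031875, 1.93 ms; sum = 1.93921 ms.
End-to-end = 2.48 ms.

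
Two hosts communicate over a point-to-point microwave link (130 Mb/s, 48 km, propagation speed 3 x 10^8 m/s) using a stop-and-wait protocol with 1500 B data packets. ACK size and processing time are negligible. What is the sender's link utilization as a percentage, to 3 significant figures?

22.4 %

t_tx = L/R = 12000/130000000 = 9.23077e-05 s.
t_prop = 48000/300000000 = 0.00016 s; RTT = 0.00032 s.
Cycle = t_tx + RTT = 0.000412308 s.
Utilization = t_tx / cycle = 9.23077e-05/0.000412308 = 22.4 %.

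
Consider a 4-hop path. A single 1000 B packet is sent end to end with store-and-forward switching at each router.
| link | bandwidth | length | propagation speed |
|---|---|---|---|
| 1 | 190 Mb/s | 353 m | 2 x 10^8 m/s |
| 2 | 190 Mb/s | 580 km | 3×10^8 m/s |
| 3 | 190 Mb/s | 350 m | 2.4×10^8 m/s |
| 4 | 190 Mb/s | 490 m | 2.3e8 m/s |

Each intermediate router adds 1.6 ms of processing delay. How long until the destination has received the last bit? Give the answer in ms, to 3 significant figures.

6.91 ms

L = 1000 × 8 = 8000 bits.
Transmission delay per hop = L/R = 8000/190000000 = 0.0421053 ms; 4 hops → 0.168421 ms.
Propagation delays (d/s per hop): 0.001765, 1.93333, 0.00145833, 0.00213043 ms; sum = 1.93869 ms.
Processing at 3 router(s): 3 × 1.6 ms = 4.8 ms.
End-to-end = 6.91 ms.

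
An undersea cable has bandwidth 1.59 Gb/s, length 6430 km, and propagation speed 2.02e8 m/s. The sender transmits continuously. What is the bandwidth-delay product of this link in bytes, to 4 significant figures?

6327000 bytes

Propagation delay = 6430000 / 202000000 = 0.0318317 s.
BDP = R × t_prop = 1590000000 × 0.0318317 = 50612400 bits.
In bytes: 50612400/8 = 6327000 bytes.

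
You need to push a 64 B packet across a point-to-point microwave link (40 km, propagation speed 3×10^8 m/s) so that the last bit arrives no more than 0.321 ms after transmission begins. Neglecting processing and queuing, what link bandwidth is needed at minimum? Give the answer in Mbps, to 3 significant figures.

L = 512 bits.
Propagation delay = 40000 / 300000000 = 0.133333 ms.
Transmission budget = 0.321 − 0.133333 = 0.187667 ms.
R ≥ L / t_tx = 512 bits / 0.000187667 s = 2.73 Mbps.

2.73 Mbps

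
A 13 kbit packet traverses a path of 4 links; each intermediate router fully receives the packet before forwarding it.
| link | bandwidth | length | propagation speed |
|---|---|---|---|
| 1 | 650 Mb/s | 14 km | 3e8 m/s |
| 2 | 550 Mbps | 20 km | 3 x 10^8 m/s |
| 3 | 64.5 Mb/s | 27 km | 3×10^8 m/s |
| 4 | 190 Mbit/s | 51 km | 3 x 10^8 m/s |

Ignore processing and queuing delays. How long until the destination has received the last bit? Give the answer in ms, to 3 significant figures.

L = 13000 bits.
Transmission delays (L/R per hop): 0.02, 0.0236364, 0.20155, 0.0684211 ms; sum = 0.313608 ms.
Propagation delays (d/s per hop): 0.0466667, 0.0666667, 0.09, 0.17 ms; sum = 0.373333 ms.
End-to-end = 0.687 ms.

0.687 ms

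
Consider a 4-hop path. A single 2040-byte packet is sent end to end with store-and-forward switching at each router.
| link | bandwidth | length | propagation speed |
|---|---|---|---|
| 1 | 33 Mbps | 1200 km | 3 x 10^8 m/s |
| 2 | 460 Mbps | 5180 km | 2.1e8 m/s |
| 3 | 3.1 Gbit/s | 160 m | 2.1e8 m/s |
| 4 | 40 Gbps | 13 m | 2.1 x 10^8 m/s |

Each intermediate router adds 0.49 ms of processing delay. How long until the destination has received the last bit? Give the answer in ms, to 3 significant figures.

L = 2040 × 8 = 16320 bits.
Transmission delays (L/R per hop): 0.494545, 0.0354783, 0.00526452, 0.000408 ms; sum = 0.535696 ms.
Propagation delays (d/s per hop): 4, 24.6667, 0.000761905, 6.19048e-05 ms; sum = 28.6675 ms.
Processing at 3 router(s): 3 × 0.49 ms = 1.47 ms.
End-to-end = 30.7 ms.

30.7 ms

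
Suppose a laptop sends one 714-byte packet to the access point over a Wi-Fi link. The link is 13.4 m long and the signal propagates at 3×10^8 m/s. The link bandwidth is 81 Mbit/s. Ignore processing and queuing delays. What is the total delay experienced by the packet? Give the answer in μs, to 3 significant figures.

70.6 μs

L = 714 × 8 = 5712 bits.
Transmission delay = L/R = 5712 / 81000000 = 70.5185 μs.
Propagation delay = d/s = 13.4 m / 300000000 m/s = 0.0446667 μs.
Total = 70.6 μs.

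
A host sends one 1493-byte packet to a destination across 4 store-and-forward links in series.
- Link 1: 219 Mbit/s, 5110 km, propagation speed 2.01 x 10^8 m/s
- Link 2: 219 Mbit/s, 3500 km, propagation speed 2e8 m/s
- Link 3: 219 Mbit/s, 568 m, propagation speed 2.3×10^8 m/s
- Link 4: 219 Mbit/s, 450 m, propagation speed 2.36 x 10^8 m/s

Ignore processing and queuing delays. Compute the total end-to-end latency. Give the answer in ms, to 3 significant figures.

43.1 ms

L = 1493 × 8 = 11944 bits.
Transmission delay per hop = L/R = 11944/219000000 = 0.0545388 ms; 4 hops → 0.218155 ms.
Propagation delays (d/s per hop): 25.4229, 17.5, 0.00246957, 0.00190678 ms; sum = 42.9273 ms.
End-to-end = 43.1 ms.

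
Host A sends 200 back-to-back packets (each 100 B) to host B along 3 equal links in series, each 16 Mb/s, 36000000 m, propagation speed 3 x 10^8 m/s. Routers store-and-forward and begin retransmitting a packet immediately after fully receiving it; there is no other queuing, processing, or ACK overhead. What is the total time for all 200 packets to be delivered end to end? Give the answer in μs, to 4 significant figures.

Per-hop transmission t_tx = L/R = 800/16000000 = 50 μs.
Per-hop propagation t_prop = 36000000/300000000 = 120000 μs.
Pipeline fill: first packet needs 3·t_tx to clear all hops; remaining 199 packets each add one t_tx.
Total = (3+200-1)·t_tx + 3·t_prop = 202·50 + 3·120000 = 370100 μs.

370100 μs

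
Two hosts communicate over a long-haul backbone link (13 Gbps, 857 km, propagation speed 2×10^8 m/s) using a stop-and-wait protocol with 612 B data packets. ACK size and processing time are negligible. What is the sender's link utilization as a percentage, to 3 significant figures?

t_tx = L/R = 4896/13000000000 = 3.76615e-07 s.
t_prop = 857000/200000000 = 0.004285 s; RTT = 0.00857 s.
Cycle = t_tx + RTT = 0.00857038 s.
Utilization = t_tx / cycle = 3.76615e-07/0.00857038 = 0.00439 %.

0.00439 %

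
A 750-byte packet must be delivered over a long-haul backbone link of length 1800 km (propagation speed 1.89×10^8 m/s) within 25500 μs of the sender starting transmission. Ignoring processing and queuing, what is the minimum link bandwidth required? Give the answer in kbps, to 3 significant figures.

L = 6000 bits.
Propagation delay = 1800000 / 189000000 = 9523.81 μs.
Transmission budget = 25500 − 9523.81 = 15976.2 μs.
R ≥ L / t_tx = 6000 bits / 0.0159762 s = 376 kbps.

376 kbps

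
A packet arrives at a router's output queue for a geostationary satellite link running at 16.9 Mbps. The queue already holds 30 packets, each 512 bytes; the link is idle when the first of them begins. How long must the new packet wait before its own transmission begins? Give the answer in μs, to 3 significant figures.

Each queued packet: L/R = 4096/16900000 = 242.367 μs.
30 queued → 7271.01 μs.
Queuing delay = 7270 μs.

7270 μs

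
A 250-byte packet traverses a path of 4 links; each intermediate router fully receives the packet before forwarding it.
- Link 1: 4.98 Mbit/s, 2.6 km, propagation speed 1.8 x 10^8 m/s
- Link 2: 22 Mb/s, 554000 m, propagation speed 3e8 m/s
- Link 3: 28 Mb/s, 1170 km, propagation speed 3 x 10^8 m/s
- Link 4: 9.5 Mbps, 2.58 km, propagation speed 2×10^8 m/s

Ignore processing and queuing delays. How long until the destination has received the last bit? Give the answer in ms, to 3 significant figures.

6.55 ms

L = 250 × 8 = 2000 bits.
Transmission delays (L/R per hop): 0.401606, 0.0909091, 0.0714286, 0.210526 ms; sum = 0.77447 ms.
Propagation delays (d/s per hop): 0.0144444, 1.84667, 3.9, 0.0129 ms; sum = 5.77401 ms.
End-to-end = 6.55 ms.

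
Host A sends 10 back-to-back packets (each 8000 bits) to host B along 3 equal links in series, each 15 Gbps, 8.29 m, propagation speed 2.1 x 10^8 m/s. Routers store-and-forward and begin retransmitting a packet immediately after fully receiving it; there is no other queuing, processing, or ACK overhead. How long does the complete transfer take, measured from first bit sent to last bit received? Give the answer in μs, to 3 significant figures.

Per-hop transmission t_tx = L/R = 8000/15000000000 = 0.533333 μs.
Per-hop propagation t_prop = 8.29/210000000 = 0.0394762 μs.
Pipeline fill: first packet needs 3·t_tx to clear all hops; remaining 9 packets each add one t_tx.
Total = (3+10-1)·t_tx + 3·t_prop = 12·0.533333 + 3·0.0394762 = 6.52 μs.

6.52 μs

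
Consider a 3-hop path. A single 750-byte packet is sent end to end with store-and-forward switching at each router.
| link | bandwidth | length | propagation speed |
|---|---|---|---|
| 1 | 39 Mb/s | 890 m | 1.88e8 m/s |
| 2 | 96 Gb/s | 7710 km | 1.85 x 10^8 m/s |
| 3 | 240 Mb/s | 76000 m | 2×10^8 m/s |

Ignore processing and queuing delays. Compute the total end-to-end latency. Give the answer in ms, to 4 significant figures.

42.24 ms

L = 750 × 8 = 6000 bits.
Transmission delays (L/R per hop): 0.153846, 6.25e-05, 0.025 ms; sum = 0.178909 ms.
Propagation delays (d/s per hop): 0.00473404, 41.6757, 0.38 ms; sum = 42.0604 ms.
End-to-end = 42.24 ms.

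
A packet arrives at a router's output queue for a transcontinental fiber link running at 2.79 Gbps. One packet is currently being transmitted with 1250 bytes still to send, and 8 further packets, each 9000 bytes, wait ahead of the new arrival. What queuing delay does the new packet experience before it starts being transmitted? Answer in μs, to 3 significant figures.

210 μs

Each queued packet: L/R = 72000/2790000000 = 25.8065 μs.
8 queued → 206.452 μs.
Plus remaining 10000 bits of current packet: 3.58423 μs.
Queuing delay = 210 μs.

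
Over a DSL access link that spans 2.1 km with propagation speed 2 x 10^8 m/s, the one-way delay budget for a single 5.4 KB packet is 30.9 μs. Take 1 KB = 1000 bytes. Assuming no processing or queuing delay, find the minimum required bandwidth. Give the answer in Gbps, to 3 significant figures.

L = 43200 bits.
Propagation delay = 2100 / 200000000 = 10.5 μs.
Transmission budget = 30.9 − 10.5 = 20.4 μs.
R ≥ L / t_tx = 43200 bits / 2.04e-05 s = 2.12 Gbps.

2.12 Gbps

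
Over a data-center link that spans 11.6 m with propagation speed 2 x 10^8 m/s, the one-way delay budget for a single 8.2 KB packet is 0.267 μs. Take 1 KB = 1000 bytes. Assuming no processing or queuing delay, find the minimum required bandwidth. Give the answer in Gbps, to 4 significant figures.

L = 65600 bits.
Propagation delay = 11.6 / 200000000 = 0.058 μs.
Transmission budget = 0.267 − 0.058 = 0.209 μs.
R ≥ L / t_tx = 65600 bits / 2.09e-07 s = 313.9 Gbps.

313.9 Gbps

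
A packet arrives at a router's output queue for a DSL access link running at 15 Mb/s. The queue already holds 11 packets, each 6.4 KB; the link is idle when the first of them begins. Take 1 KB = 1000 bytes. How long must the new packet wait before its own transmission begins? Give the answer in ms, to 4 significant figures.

Each queued packet: L/R = 51200/15000000 = 3.41333 ms.
11 queued → 37.5467 ms.
Queuing delay = 37.55 ms.

37.55 ms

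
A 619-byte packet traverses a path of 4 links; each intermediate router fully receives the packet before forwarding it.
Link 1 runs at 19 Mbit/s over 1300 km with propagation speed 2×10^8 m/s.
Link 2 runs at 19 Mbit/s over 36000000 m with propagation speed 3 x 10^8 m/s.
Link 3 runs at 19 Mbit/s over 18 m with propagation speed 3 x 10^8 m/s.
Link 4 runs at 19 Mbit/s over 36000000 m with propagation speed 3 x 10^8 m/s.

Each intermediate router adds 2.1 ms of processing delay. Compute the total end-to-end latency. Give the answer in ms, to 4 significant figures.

253.8 ms

L = 619 × 8 = 4952 bits.
Transmission delay per hop = L/R = 4952/19000000 = 0.260632 ms; 4 hops → 1.04253 ms.
Propagation delays (d/s per hop): 6.5, 120, 6e-05, 120 ms; sum = 246.5 ms.
Processing at 3 router(s): 3 × 2.1 ms = 6.3 ms.
End-to-end = 253.8 ms.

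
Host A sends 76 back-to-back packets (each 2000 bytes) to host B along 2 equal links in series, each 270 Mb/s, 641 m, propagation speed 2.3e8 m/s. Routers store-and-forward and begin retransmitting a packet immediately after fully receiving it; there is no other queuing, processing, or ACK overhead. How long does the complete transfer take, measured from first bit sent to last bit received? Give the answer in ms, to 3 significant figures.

Per-hop transmission t_tx = L/R = 16000/270000000 = 0.0592593 ms.
Per-hop propagation t_prop = 641/2.3e+08 = 0.00278696 ms.
Pipeline fill: first packet needs 2·t_tx to clear all hops; remaining 75 packets each add one t_tx.
Total = (2+76-1)·t_tx + 2·t_prop = 77·0.0592593 + 2·0.00278696 = 4.57 ms.

4.57 ms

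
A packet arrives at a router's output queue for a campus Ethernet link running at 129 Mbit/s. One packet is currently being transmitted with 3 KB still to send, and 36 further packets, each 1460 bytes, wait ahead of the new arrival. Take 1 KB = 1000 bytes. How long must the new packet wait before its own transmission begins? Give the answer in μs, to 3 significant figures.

Each queued packet: L/R = 11680/129000000 = 90.5426 μs.
36 queued → 3259.53 μs.
Plus remaining 24000 bits of current packet: 186.047 μs.
Queuing delay = 3450 μs.

3450 μs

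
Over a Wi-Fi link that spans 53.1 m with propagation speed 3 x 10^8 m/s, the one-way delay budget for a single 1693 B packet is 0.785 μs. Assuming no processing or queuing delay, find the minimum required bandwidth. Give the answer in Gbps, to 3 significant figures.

22.3 Gbps

L = 13544 bits.
Propagation delay = 53.1 / 300000000 = 0.177 μs.
Transmission budget = 0.785 − 0.177 = 0.608 μs.
R ≥ L / t_tx = 13544 bits / 6.08e-07 s = 22.3 Gbps.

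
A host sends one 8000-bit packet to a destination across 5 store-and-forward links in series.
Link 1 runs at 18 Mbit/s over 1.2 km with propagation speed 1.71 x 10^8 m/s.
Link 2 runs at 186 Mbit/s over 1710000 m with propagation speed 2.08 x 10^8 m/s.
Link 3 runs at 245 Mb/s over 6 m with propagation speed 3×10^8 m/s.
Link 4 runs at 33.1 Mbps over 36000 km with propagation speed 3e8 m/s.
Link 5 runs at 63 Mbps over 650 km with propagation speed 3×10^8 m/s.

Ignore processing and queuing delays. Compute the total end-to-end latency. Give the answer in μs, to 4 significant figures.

Transmission delays (L/R per hop): 444.444, 43.0108, 32.6531, 241.692, 126.984 μs; sum = 888.784 μs.
Propagation delays (d/s per hop): 7.01754, 8221.15, 0.02, 120000, 2166.67 μs; sum = 130395 μs.
End-to-end = 131300 μs.

131300 μs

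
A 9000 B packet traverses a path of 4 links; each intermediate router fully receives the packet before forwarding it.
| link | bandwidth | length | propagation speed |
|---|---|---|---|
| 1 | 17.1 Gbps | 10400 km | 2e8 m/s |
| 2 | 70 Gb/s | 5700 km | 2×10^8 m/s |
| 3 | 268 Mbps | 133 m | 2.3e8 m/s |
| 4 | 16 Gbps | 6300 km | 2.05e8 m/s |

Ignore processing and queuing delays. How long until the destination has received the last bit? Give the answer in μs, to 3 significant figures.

112000 μs

L = 9000 × 8 = 72000 bits.
Transmission delays (L/R per hop): 4.21053, 1.02857, 268.657, 4.5 μs; sum = 278.396 μs.
Propagation delays (d/s per hop): 52000, 28500, 0.578261, 30731.7 μs; sum = 111232 μs.
End-to-end = 112000 μs.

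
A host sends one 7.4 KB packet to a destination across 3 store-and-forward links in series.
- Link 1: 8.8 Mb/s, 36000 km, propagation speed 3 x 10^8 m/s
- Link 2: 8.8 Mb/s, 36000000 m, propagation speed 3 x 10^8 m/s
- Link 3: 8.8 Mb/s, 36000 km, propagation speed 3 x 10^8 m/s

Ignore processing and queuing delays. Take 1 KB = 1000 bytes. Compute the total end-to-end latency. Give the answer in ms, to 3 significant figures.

L = 59200 bits.
Transmission delay per hop = L/R = 59200/8800000 = 6.72727 ms; 3 hops → 20.1818 ms.
Propagation delays (d/s per hop): 120, 120, 120 ms; sum = 360 ms.
End-to-end = 380 ms.

380 ms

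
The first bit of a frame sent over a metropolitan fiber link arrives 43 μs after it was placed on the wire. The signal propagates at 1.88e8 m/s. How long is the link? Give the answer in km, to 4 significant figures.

d = s × t_prop = 188000000 × 4.3e-05 = 8.084 km.

8.084 km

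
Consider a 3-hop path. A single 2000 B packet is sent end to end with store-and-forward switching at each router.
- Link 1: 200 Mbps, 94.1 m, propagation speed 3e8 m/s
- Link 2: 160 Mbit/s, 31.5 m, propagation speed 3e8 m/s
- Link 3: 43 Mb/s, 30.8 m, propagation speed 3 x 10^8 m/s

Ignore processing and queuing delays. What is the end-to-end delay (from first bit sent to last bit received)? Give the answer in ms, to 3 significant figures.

L = 2000 × 8 = 16000 bits.
Transmission delays (L/R per hop): 0.08, 0.1, 0.372093 ms; sum = 0.552093 ms.
Propagation delays (d/s per hop): 0.000313667, 0.000105, 0.000102667 ms; sum = 0.000521333 ms.
End-to-end = 0.553 ms.

0.553 ms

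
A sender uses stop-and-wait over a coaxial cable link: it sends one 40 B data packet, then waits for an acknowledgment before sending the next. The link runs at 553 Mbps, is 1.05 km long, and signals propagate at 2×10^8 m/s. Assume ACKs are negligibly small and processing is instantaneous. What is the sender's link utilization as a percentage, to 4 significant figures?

5.223 %

t_tx = L/R = 320/553000000 = 5.78662e-07 s.
t_prop = 1050/200000000 = 5.25e-06 s; RTT = 1.05e-05 s.
Cycle = t_tx + RTT = 1.10787e-05 s.
Utilization = t_tx / cycle = 5.78662e-07/1.10787e-05 = 5.223 %.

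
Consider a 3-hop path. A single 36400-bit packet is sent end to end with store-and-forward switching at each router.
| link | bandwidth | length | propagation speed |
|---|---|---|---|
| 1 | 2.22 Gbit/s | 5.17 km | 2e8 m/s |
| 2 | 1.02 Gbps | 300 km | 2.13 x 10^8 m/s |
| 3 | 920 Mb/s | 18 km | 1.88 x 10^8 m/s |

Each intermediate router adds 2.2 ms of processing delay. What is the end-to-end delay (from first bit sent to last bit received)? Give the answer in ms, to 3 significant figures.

Transmission delays (L/R per hop): 0.0163964, 0.0356863, 0.0395652 ms; sum = 0.0916479 ms.
Propagation delays (d/s per hop): 0.02585, 1.40845, 0.0957447 ms; sum = 1.53005 ms.
Processing at 2 router(s): 2 × 2.2 ms = 4.4 ms.
End-to-end = 6.02 ms.

6.02 ms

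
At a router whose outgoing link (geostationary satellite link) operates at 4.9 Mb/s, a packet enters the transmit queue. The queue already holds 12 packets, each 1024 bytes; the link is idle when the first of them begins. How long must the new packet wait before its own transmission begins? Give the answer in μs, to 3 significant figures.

Each queued packet: L/R = 8192/4900000 = 1671.84 μs.
12 queued → 20062 μs.
Queuing delay = 20100 μs.

20100 μs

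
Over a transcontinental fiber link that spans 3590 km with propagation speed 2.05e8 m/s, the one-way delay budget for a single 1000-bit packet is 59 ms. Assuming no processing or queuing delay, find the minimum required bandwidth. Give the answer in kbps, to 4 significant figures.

24.10 kbps

Propagation delay = 3590000 / 2.05e+08 = 17.5122 ms.
Transmission budget = 59 − 17.5122 = 41.4878 ms.
R ≥ L / t_tx = 1000 bits / 0.0414878 s = 24.10 kbps.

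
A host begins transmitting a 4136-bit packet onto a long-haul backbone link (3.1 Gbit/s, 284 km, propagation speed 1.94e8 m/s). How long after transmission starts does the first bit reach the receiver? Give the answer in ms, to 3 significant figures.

1.46 ms

First bit experiences only propagation delay: d/s = 284000/194000000 = 1.46 ms.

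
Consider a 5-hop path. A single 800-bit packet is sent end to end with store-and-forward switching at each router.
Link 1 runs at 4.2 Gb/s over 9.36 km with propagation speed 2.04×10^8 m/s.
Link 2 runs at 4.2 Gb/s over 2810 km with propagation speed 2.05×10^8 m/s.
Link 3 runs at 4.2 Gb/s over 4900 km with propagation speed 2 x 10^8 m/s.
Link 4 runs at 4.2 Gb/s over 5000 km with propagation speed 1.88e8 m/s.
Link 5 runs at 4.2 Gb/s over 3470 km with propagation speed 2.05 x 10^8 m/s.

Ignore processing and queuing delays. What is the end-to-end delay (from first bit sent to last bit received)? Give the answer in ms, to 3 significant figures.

81.8 ms

Transmission delay per hop = L/R = 800/4200000000 = 0.000190476 ms; 5 hops → 0.000952381 ms.
Propagation delays (d/s per hop): 0.0458824, 13.7073, 24.5, 26.5957, 16.9268 ms; sum = 81.7758 ms.
End-to-end = 81.8 ms.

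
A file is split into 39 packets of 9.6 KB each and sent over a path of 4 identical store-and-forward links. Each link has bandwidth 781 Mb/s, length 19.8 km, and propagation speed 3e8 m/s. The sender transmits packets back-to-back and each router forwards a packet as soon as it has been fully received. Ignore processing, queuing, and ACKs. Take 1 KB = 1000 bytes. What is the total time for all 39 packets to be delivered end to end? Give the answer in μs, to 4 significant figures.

4394 μs

Per-hop transmission t_tx = L/R = 76800/781000000 = 98.3355 μs.
Per-hop propagation t_prop = 19800/300000000 = 66 μs.
Pipeline fill: first packet needs 4·t_tx to clear all hops; remaining 38 packets each add one t_tx.
Total = (4+39-1)·t_tx + 4·t_prop = 42·98.3355 + 4·66 = 4394 μs.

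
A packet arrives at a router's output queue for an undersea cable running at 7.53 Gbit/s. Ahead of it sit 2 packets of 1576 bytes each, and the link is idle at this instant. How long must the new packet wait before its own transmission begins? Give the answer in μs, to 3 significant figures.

3.35 μs

Each queued packet: L/R = 12608/7530000000 = 1.67437 μs.
2 queued → 3.34874 μs.
Queuing delay = 3.35 μs.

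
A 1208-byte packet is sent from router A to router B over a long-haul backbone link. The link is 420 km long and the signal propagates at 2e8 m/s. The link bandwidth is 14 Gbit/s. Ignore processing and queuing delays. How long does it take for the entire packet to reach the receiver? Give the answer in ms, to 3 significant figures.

L = 1208 × 8 = 9664 bits.
Transmission delay = L/R = 9664 / 14000000000 = 0.000690286 ms.
Propagation delay = d/s = 420000 m / 200000000 m/s = 2.1 ms.
Total = 2.10 ms.

2.10 ms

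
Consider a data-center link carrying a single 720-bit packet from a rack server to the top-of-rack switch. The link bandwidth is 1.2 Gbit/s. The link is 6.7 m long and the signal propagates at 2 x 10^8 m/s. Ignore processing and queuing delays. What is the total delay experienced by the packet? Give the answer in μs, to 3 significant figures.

0.634 μs

Transmission delay = L/R = 720 / 1200000000 = 0.6 μs.
Propagation delay = d/s = 6.7 m / 200000000 m/s = 0.0335 μs.
Total = 0.634 μs.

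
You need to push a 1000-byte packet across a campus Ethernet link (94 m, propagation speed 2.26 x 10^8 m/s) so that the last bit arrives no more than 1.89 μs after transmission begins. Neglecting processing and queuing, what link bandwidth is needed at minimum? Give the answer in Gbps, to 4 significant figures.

5.427 Gbps

L = 8000 bits.
Propagation delay = 94 / 2.26e+08 = 0.415929 μs.
Transmission budget = 1.89 − 0.415929 = 1.47407 μs.
R ≥ L / t_tx = 8000 bits / 1.47407e-06 s = 5.427 Gbps.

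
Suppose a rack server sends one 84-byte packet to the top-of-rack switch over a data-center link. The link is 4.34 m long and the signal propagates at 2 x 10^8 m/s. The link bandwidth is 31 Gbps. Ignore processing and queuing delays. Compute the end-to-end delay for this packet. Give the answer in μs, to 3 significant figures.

0.0434 μs

L = 84 × 8 = 672 bits.
Transmission delay = L/R = 672 / 31000000000 = 0.0216774 μs.
Propagation delay = d/s = 4.34 m / 200000000 m/s = 0.0217 μs.
Total = 0.0434 μs.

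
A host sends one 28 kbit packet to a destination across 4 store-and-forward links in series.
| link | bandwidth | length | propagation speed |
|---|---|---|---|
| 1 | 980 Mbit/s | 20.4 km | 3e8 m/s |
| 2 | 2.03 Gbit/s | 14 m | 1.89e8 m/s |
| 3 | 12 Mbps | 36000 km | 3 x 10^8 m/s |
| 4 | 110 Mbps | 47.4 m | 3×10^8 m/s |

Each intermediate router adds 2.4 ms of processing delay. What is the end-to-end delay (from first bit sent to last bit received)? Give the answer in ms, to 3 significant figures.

130 ms

L = 28000 bits.
Transmission delays (L/R per hop): 0.0285714, 0.0137931, 2.33333, 0.254545 ms; sum = 2.63024 ms.
Propagation delays (d/s per hop): 0.068, 7.40741e-05, 120, 0.000158 ms; sum = 120.068 ms.
Processing at 3 router(s): 3 × 2.4 ms = 7.2 ms.
End-to-end = 130 ms.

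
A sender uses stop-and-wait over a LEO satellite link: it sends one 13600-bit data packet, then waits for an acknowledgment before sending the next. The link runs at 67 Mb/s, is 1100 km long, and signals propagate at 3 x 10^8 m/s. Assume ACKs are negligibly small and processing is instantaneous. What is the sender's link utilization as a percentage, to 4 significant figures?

2.693 %

t_tx = L/R = 13600/67000000 = 0.000202985 s.
t_prop = 1100000/300000000 = 0.00366667 s; RTT = 0.00733333 s.
Cycle = t_tx + RTT = 0.00753632 s.
Utilization = t_tx / cycle = 0.000202985/0.00753632 = 2.693 %.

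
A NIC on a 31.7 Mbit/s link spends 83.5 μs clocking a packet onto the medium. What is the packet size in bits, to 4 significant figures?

L = R × t_tx = 31700000 b/s × 8.35e-05 s = 2646.95 bits.

2647 bits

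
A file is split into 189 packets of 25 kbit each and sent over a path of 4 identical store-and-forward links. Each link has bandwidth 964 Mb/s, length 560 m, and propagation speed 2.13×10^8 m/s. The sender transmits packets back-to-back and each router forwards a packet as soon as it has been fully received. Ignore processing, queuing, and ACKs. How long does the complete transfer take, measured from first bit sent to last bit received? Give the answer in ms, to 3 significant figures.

Per-hop transmission t_tx = L/R = 25000/964000000 = 0.0259336 ms.
Per-hop propagation t_prop = 560/213000000 = 0.00262911 ms.
Pipeline fill: first packet needs 4·t_tx to clear all hops; remaining 188 packets each add one t_tx.
Total = (4+189-1)·t_tx + 4·t_prop = 192·0.0259336 + 4·0.00262911 = 4.99 ms.

4.99 ms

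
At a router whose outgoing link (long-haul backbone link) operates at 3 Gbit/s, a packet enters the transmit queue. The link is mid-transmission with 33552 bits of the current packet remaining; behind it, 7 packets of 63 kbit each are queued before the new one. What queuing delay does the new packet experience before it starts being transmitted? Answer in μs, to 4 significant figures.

158.2 μs

Each queued packet: L/R = 63000/3000000000 = 21 μs.
7 queued → 147 μs.
Plus remaining 33552 bits of current packet: 11.184 μs.
Queuing delay = 158.2 μs.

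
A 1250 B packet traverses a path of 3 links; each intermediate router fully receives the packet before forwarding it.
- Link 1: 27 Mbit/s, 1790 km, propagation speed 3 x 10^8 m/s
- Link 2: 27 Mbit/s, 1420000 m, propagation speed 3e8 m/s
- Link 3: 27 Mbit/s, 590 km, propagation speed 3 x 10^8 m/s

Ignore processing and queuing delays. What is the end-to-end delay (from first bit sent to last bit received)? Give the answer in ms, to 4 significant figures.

L = 1250 × 8 = 10000 bits.
Transmission delay per hop = L/R = 10000/27000000 = 0.37037 ms; 3 hops → 1.11111 ms.
Propagation delays (d/s per hop): 5.96667, 4.73333, 1.96667 ms; sum = 12.6667 ms.
End-to-end = 13.78 ms.

13.78 ms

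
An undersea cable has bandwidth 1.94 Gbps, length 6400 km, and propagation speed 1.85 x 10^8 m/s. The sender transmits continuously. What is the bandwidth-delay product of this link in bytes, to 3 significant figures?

8390000 bytes

Propagation delay = 6400000 / 185000000 = 0.0345946 s.
BDP = R × t_prop = 1940000000 × 0.0345946 = 67113500 bits.
In bytes: 67113500/8 = 8390000 bytes.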